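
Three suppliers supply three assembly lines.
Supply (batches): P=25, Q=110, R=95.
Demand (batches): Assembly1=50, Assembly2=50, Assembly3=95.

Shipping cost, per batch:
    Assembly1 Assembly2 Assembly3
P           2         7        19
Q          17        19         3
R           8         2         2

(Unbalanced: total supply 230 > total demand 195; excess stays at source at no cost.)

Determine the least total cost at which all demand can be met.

One minimum-cost allocation:
  P→Assembly1: 25 × 2 = 50
  Q→Assembly3: 75 × 3 = 225
  R→Assembly1: 25 × 8 = 200
  R→Assembly2: 50 × 2 = 100
  R→Assembly3: 20 × 2 = 40
Total = 50 + 225 + 200 + 100 + 40 = 615.
(Supply check: P ships 25; Q ships 75; R ships 95.)

615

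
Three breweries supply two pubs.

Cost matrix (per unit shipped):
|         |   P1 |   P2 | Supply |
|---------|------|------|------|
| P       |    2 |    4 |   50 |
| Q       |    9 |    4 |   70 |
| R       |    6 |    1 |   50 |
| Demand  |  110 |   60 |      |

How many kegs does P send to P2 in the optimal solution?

Optimal shipments:
  P->P1: 50 kegs
  Q->P1: 60 kegs
  Q->P2: 10 kegs
  R->P2: 50 kegs
Total cost = 730.
The route P→P2 is not used.

0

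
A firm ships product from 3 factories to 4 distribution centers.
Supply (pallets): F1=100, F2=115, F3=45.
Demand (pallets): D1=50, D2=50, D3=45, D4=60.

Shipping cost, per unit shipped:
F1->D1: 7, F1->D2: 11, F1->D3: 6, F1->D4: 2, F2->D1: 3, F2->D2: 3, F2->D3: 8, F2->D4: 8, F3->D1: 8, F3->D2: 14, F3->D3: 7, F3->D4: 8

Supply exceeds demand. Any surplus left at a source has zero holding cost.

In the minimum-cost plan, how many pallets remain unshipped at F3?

40

An optimal plan:
  F1–D3: 40 pallets
  F1–D4: 60 pallets
  F2–D1: 50 pallets
  F2–D2: 50 pallets
  F3–D3: 5 pallets
Total cost = 695.
F3 ships 5 of its 45, leaving 40.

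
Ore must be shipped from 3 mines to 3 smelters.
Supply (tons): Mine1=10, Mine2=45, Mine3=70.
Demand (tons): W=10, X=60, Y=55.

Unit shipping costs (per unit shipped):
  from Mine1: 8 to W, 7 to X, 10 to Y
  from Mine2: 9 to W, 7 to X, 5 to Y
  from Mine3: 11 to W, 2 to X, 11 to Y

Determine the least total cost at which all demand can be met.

Optimal allocation:
  Mine1 to W: 10 × 8 = 80
  Mine2 to Y: 45 × 5 = 225
  Mine3 to X: 60 × 2 = 120
  Mine3 to Y: 10 × 11 = 110
Total = 80 + 225 + 120 + 110 = 535.
(Supply check: Mine1 ships 10; Mine2 ships 45; Mine3 ships 70.)

535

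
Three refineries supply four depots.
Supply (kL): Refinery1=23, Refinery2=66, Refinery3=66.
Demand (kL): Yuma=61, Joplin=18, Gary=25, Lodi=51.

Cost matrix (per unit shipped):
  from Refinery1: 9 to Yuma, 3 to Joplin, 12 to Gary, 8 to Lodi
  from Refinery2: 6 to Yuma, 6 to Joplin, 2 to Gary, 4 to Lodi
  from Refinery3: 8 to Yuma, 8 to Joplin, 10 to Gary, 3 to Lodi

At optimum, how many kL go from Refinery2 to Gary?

Solving gives:
  Refinery1->Yuma: 5 kL
  Refinery1->Joplin: 18 kL
  Refinery2->Yuma: 41 kL
  Refinery2->Gary: 25 kL
  Refinery3->Yuma: 15 kL
  Refinery3->Lodi: 51 kL
Total cost = 668.
So Refinery2→Gary carries 25 kL.

25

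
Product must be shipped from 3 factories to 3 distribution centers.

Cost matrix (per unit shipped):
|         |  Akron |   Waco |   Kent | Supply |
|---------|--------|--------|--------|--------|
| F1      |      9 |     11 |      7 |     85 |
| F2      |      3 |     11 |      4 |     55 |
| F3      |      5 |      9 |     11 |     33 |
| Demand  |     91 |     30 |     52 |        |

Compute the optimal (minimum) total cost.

1051

A cheapest plan:
  F1–Akron: 3 × 9 = 27
  F1–Waco: 30 × 11 = 330
  F1–Kent: 52 × 7 = 364
  F2–Akron: 55 × 3 = 165
  F3–Akron: 33 × 5 = 165
Total = 27 + 330 + 364 + 165 + 165 = 1051.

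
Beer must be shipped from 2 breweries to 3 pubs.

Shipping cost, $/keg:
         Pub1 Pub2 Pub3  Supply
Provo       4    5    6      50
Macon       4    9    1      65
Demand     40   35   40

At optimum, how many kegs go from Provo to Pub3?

0

Solving gives:
  Provo→Pub1: 15 × $4 = $60
  Provo→Pub2: 35 × $5 = $175
  Macon→Pub1: 25 × $4 = $100
  Macon→Pub3: 40 × $1 = $40
Total cost = $375.
The route Provo→Pub3 is not used.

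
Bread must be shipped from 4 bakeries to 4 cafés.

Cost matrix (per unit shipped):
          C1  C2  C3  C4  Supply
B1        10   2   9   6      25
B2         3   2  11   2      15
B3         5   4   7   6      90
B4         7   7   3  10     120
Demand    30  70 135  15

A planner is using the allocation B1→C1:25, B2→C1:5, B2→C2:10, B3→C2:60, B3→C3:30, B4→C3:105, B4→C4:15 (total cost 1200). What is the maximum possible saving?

Current plan cost = 25·10 + 5·3 + 10·2 + 60·4 + 30·7 + 105·3 + 15·10 = 1200.
Optimal plan:
  B1 to C2: 25 × 2 = 50
  B2 to C4: 15 × 2 = 30
  B3 to C1: 30 × 5 = 150
  B3 to C2: 45 × 4 = 180
  B3 to C3: 15 × 7 = 105
  B4 to C3: 120 × 3 = 360
Optimal cost = 875.
Saving = 1200 − 875 = 325.

325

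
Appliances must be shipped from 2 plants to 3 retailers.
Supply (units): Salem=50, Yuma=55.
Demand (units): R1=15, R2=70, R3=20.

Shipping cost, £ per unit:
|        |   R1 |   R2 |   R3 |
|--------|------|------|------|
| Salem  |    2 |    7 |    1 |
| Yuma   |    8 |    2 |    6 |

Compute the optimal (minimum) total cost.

Optimal allocation:
  Salem→R1: 15 × £2 = £30
  Salem→R2: 15 × £7 = £105
  Salem→R3: 20 × £1 = £20
  Yuma→R2: 55 × £2 = £110
Total = 30 + 105 + 20 + 110 = £265.

265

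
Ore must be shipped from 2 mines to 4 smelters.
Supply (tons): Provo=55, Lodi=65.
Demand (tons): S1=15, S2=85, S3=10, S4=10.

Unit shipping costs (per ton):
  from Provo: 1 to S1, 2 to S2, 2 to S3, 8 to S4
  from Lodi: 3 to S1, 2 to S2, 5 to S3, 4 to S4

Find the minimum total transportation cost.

245

An optimal shipping plan:
  Provo to S1: 15 × 1 = 15
  Provo to S2: 30 × 2 = 60
  Provo to S3: 10 × 2 = 20
  Lodi to S2: 55 × 2 = 110
  Lodi to S4: 10 × 4 = 40
Total = 15 + 60 + 20 + 110 + 40 = 245.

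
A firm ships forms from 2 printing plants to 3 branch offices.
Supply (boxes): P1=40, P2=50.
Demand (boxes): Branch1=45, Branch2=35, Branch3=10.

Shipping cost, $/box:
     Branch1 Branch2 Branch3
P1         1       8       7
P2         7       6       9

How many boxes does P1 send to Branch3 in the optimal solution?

Optimal shipments:
  P1–Branch1: 40 × $1 = $40
  P2–Branch1: 5 × $7 = $35
  P2–Branch2: 35 × $6 = $210
  P2–Branch3: 10 × $9 = $90
Total cost = $375.
The route P1→Branch3 is not used.

0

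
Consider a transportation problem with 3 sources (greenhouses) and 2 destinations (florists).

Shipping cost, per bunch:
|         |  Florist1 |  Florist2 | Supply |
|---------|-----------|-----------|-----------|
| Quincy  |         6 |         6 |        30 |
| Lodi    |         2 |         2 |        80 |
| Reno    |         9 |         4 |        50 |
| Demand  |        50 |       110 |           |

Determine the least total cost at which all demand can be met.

A cheapest plan:
  Quincy–Florist2: 30 × 6 = 180
  Lodi–Florist1: 50 × 2 = 100
  Lodi–Florist2: 30 × 2 = 60
  Reno–Florist2: 50 × 4 = 200
Total = 180 + 100 + 60 + 200 = 540.

540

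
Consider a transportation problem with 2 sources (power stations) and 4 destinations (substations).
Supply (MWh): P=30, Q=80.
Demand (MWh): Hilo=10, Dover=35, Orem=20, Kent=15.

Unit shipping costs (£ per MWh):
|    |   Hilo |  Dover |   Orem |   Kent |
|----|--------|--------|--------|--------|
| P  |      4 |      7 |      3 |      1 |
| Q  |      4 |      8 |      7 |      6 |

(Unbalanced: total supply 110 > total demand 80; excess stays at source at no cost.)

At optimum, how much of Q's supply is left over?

Minimum-cost shipments:
  P–Orem: 15 × £3 = £45
  P–Kent: 15 × £1 = £15
  Q–Hilo: 10 × £4 = £40
  Q–Dover: 35 × £8 = £280
  Q–Orem: 5 × £7 = £35
Total cost = £415.
Q ships 50 of its 80, leaving 30.

30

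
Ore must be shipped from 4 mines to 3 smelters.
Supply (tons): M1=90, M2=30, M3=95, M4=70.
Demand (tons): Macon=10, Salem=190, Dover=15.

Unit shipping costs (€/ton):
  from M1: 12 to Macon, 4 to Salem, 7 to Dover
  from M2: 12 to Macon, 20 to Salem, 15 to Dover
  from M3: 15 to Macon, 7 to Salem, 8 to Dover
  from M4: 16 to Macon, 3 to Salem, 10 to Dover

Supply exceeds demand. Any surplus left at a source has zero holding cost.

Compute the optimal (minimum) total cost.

A cheapest plan:
  M1–Salem: 90 × €4 = €360
  M2–Macon: 10 × €12 = €120
  M3–Salem: 30 × €7 = €210
  M3–Dover: 15 × €8 = €120
  M4–Salem: 70 × €3 = €210
Total = 360 + 120 + 210 + 120 + 210 = €1020.

1020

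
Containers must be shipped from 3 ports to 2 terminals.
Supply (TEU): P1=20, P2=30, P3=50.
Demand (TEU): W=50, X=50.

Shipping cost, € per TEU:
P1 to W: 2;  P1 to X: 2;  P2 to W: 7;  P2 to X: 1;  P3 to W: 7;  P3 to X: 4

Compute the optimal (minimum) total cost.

360

An optimal shipping plan:
  P1 to W: 20 × €2 = €40
  P2 to X: 30 × €1 = €30
  P3 to W: 30 × €7 = €210
  P3 to X: 20 × €4 = €80
Total = 40 + 30 + 210 + 80 = €360.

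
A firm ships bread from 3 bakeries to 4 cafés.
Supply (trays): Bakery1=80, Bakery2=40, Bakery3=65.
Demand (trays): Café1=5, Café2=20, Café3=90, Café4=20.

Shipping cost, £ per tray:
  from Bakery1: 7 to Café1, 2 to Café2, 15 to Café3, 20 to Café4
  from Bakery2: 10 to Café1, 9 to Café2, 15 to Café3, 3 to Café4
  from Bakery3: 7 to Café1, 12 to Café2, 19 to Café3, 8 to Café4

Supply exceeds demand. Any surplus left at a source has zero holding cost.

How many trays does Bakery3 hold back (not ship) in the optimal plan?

Minimum-cost shipments:
  Bakery1 to Café2: 20 × £2 = £40
  Bakery1 to Café3: 60 × £15 = £900
  Bakery2 to Café3: 20 × £15 = £300
  Bakery2 to Café4: 20 × £3 = £60
  Bakery3 to Café1: 5 × £7 = £35
  Bakery3 to Café3: 10 × £19 = £190
Total cost = £1525.
Bakery3 ships 15 of its 65, leaving 50.

50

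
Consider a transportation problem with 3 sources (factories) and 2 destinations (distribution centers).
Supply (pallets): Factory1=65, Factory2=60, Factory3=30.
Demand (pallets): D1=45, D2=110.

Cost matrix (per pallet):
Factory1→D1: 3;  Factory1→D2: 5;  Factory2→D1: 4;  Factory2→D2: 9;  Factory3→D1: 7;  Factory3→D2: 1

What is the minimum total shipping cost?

An optimal shipping plan:
  Factory1->D2: 65 × 5 = 325
  Factory2->D1: 45 × 4 = 180
  Factory2->D2: 15 × 9 = 135
  Factory3->D2: 30 × 1 = 30
Total = 325 + 180 + 135 + 30 = 670.

670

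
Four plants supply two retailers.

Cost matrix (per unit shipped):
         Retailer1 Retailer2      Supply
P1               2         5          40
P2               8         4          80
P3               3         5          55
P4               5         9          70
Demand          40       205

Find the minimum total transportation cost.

One minimum-cost allocation:
  P1→Retailer2: 40 × 5 = 200
  P2→Retailer2: 80 × 4 = 320
  P3→Retailer2: 55 × 5 = 275
  P4→Retailer1: 40 × 5 = 200
  P4→Retailer2: 30 × 9 = 270
Total = 200 + 320 + 275 + 200 + 270 = 1265.

1265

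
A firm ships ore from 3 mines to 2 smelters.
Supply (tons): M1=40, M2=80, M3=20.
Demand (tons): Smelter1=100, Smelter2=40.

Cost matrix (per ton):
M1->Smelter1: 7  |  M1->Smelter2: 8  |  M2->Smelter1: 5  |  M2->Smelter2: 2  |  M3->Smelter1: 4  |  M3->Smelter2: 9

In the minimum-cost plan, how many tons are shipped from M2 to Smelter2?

40

Optimal shipments:
  M1->Smelter1: 40 × 7 = 280
  M2->Smelter1: 40 × 5 = 200
  M2->Smelter2: 40 × 2 = 80
  M3->Smelter1: 20 × 4 = 80
Total cost = 640.
So M2→Smelter2 carries 40 tons.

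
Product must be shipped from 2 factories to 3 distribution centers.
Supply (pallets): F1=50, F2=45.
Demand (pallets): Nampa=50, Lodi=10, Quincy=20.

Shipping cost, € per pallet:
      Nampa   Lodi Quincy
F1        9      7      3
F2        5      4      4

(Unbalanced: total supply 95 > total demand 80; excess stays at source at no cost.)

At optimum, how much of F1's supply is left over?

Minimum-cost shipments:
  F1→Nampa: 5 pallets
  F1→Lodi: 10 pallets
  F1→Quincy: 20 pallets
  F2→Nampa: 45 pallets
Total cost = €400.
F1 ships 35 of its 50, leaving 15.

15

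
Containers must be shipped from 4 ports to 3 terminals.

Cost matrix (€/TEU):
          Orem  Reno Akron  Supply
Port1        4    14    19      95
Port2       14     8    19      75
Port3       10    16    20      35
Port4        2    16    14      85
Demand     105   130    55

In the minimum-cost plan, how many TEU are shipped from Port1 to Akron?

0

The minimum-cost plan:
  Port1->Orem: 75 TEU
  Port1->Reno: 20 TEU
  Port2->Reno: 75 TEU
  Port3->Reno: 35 TEU
  Port4->Orem: 30 TEU
  Port4->Akron: 55 TEU
Total cost = €2570.
The route Port1→Akron is not used.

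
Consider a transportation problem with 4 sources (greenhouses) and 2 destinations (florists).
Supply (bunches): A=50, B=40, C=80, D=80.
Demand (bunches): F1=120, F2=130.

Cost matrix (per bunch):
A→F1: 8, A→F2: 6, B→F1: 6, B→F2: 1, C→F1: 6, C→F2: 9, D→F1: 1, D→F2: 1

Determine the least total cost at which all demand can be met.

900

An optimal shipping plan:
  A->F2: 50 × 6 = 300
  B->F2: 40 × 1 = 40
  C->F1: 80 × 6 = 480
  D->F1: 40 × 1 = 40
  D->F2: 40 × 1 = 40
Total = 300 + 40 + 480 + 40 + 40 = 900.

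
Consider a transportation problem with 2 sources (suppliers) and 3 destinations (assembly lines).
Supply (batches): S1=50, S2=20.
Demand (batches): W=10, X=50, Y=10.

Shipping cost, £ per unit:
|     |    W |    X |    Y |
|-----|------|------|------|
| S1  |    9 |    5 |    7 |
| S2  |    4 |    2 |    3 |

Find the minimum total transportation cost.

320

An optimal shipping plan:
  S1->X: 50 × £5 = £250
  S2->W: 10 × £4 = £40
  S2->Y: 10 × £3 = £30
Total = 250 + 40 + 30 = £320.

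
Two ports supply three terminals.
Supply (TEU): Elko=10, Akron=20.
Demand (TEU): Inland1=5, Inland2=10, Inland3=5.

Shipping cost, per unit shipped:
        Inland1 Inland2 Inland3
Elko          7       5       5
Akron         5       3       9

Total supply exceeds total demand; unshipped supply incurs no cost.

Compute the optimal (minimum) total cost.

80

Optimal allocation:
  Elko->Inland3: 5 × 5 = 25
  Akron->Inland1: 5 × 5 = 25
  Akron->Inland2: 10 × 3 = 30
Total = 25 + 25 + 30 = 80.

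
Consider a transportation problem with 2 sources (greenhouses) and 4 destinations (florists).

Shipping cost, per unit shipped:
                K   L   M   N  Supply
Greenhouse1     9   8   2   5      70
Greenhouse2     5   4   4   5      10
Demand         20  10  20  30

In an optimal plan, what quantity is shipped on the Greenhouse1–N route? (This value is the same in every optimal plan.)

Solving gives:
  Greenhouse1->K: 10 × 9 = 90
  Greenhouse1->L: 10 × 8 = 80
  Greenhouse1->M: 20 × 2 = 40
  Greenhouse1->N: 30 × 5 = 150
  Greenhouse2->K: 10 × 5 = 50
Total cost = 410.
So Greenhouse1→N carries 30 bunches.

30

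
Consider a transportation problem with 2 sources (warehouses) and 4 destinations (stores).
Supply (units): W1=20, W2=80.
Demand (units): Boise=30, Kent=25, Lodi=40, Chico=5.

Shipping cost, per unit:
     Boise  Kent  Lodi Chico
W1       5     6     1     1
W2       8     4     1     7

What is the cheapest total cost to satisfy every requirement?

340

Optimal allocation:
  W1→Boise: 15 × 5 = 75
  W1→Chico: 5 × 1 = 5
  W2→Boise: 15 × 8 = 120
  W2→Kent: 25 × 4 = 100
  W2→Lodi: 40 × 1 = 40
Total = 75 + 5 + 120 + 100 + 40 = 340.
(Supply check: W1 ships 20; W2 ships 80.)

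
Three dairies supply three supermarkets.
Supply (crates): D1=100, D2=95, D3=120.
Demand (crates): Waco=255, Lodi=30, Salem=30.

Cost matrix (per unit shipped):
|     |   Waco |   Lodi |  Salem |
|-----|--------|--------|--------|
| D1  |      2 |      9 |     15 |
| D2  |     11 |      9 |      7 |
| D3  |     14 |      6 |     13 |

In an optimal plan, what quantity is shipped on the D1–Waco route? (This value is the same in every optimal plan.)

Solving gives:
  D1->Waco: 100 × 2 = 200
  D2->Waco: 65 × 11 = 715
  D2->Salem: 30 × 7 = 210
  D3->Waco: 90 × 14 = 1260
  D3->Lodi: 30 × 6 = 180
Total cost = 2565.
So D1→Waco carries 100 crates.

100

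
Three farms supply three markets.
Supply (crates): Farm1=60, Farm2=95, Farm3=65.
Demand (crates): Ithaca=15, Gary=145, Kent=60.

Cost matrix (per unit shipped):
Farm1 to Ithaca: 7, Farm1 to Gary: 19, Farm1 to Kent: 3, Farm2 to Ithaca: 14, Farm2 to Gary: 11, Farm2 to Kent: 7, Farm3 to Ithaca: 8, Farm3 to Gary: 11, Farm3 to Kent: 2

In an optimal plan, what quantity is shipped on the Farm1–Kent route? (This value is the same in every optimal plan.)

Optimal shipments:
  Farm1–Ithaca: 15 × 7 = 105
  Farm1–Kent: 45 × 3 = 135
  Farm2–Gary: 95 × 11 = 1045
  Farm3–Gary: 50 × 11 = 550
  Farm3–Kent: 15 × 2 = 30
Total cost = 1865.
So Farm1→Kent carries 45 crates.

45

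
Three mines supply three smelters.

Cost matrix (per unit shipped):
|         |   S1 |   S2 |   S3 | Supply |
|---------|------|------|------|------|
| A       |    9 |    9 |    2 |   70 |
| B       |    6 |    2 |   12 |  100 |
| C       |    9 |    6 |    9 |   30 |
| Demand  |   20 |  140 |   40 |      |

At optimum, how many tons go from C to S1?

Optimal shipments:
  A–S1: 20 × 9 = 180
  A–S2: 10 × 9 = 90
  A–S3: 40 × 2 = 80
  B–S2: 100 × 2 = 200
  C–S2: 30 × 6 = 180
Total cost = 730.
The route C→S1 is not used.

0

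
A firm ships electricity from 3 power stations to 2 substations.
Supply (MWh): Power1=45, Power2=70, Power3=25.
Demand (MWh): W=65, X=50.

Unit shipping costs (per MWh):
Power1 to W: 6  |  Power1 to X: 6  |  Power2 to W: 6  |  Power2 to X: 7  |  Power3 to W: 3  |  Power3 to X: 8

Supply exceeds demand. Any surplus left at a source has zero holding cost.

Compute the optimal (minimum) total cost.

A cheapest plan:
  Power1→X: 45 × 6 = 270
  Power2→W: 40 × 6 = 240
  Power2→X: 5 × 7 = 35
  Power3→W: 25 × 3 = 75
Total = 270 + 240 + 35 + 75 = 620.
(Supply check: Power1 ships 45; Power2 ships 45; Power3 ships 25.)

620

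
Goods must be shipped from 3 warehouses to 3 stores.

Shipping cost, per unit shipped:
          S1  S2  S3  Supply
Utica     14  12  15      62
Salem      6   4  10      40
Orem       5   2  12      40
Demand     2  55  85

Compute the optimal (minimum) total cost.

Optimal allocation:
  Utica→S3: 62 × 15 = 930
  Salem→S1: 2 × 6 = 12
  Salem→S2: 15 × 4 = 60
  Salem→S3: 23 × 10 = 230
  Orem→S2: 40 × 2 = 80
Total = 930 + 12 + 60 + 230 + 80 = 1312.

1312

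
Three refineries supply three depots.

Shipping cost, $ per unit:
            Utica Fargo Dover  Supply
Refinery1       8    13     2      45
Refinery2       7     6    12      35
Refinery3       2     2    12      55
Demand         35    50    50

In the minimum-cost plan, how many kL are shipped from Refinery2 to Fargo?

Optimal shipments:
  Refinery1→Dover: 45 × $2 = $90
  Refinery2→Fargo: 30 × $6 = $180
  Refinery2→Dover: 5 × $12 = $60
  Refinery3→Utica: 35 × $2 = $70
  Refinery3→Fargo: 20 × $2 = $40
Total cost = $440.
So Refinery2→Fargo carries 30 kL.

30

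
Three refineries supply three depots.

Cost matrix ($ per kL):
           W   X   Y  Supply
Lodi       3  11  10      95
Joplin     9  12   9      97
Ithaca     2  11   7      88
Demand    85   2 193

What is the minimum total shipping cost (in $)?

1846

An optimal shipping plan:
  Lodi→W: 85 kL
  Lodi→X: 2 kL
  Lodi→Y: 8 kL
  Joplin→Y: 97 kL
  Ithaca→Y: 88 kL
Total cost = $1846.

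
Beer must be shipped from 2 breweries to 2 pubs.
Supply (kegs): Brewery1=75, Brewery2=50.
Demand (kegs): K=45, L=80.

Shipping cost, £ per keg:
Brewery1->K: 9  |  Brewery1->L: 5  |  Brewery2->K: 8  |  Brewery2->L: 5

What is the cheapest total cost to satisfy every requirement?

A cheapest plan:
  Brewery1->L: 75 × £5 = £375
  Brewery2->K: 45 × £8 = £360
  Brewery2->L: 5 × £5 = £25
Total = 375 + 360 + 25 = £760.
(Supply check: Brewery1 ships 75; Brewery2 ships 50.)

760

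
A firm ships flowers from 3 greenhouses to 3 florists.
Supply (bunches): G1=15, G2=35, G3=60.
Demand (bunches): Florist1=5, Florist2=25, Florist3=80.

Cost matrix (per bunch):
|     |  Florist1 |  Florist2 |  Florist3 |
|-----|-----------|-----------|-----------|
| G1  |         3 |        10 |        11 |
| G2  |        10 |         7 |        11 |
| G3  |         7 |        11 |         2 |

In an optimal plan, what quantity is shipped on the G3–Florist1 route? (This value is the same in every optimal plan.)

Optimal shipments:
  G1–Florist1: 5 bunches
  G1–Florist3: 10 bunches
  G2–Florist2: 25 bunches
  G2–Florist3: 10 bunches
  G3–Florist3: 60 bunches
Total cost = 530.
The route G3→Florist1 is not used.

0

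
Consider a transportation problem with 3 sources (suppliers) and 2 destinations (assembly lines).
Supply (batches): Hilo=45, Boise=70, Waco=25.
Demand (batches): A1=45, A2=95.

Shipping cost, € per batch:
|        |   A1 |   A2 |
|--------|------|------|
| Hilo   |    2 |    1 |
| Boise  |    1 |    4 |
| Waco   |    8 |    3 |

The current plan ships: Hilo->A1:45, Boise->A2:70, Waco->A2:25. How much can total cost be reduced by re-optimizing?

Current plan cost = 45·2 + 70·4 + 25·3 = €445.
Optimal plan:
  Hilo→A2: 45 × €1 = €45
  Boise→A1: 45 × €1 = €45
  Boise→A2: 25 × €4 = €100
  Waco→A2: 25 × €3 = €75
Optimal cost = €265.
Saving = 445 − 265 = €180.

180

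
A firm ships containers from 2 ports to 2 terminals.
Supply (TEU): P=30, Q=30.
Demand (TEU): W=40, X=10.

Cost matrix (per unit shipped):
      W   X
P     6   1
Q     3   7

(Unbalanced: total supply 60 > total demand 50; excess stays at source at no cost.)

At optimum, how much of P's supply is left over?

10

An optimal plan:
  P→W: 10 × 6 = 60
  P→X: 10 × 1 = 10
  Q→W: 30 × 3 = 90
Total cost = 160.
P ships 20 of its 30, leaving 10.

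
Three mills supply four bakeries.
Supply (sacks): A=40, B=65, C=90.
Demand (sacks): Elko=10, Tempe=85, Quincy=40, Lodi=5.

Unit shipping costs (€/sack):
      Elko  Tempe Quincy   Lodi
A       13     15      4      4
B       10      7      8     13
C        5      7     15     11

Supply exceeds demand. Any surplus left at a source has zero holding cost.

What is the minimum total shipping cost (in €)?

845

A cheapest plan:
  A–Quincy: 35 × €4 = €140
  A–Lodi: 5 × €4 = €20
  B–Tempe: 60 × €7 = €420
  B–Quincy: 5 × €8 = €40
  C–Elko: 10 × €5 = €50
  C–Tempe: 25 × €7 = €175
Total = 140 + 20 + 420 + 40 + 50 + 175 = €845.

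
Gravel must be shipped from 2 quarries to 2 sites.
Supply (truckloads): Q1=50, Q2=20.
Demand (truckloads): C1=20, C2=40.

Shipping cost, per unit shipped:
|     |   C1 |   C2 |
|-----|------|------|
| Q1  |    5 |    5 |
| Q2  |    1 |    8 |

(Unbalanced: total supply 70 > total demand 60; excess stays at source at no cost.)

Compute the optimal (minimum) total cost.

A cheapest plan:
  Q1 to C2: 40 × 5 = 200
  Q2 to C1: 20 × 1 = 20
Total = 200 + 20 = 220.

220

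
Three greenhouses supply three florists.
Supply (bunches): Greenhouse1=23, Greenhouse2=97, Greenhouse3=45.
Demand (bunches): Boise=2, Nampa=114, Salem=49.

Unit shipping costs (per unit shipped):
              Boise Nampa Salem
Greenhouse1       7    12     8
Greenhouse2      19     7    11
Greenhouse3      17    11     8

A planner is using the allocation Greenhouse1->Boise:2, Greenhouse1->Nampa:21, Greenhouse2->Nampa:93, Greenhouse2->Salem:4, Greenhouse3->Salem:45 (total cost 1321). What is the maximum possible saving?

49

Current plan cost = 2·7 + 21·12 + 93·7 + 4·11 + 45·8 = 1321.
Optimal plan:
  Greenhouse1→Boise: 2 × 7 = 14
  Greenhouse1→Salem: 21 × 8 = 168
  Greenhouse2→Nampa: 97 × 7 = 679
  Greenhouse3→Nampa: 17 × 11 = 187
  Greenhouse3→Salem: 28 × 8 = 224
Optimal cost = 1272.
Saving = 1321 − 1272 = 49.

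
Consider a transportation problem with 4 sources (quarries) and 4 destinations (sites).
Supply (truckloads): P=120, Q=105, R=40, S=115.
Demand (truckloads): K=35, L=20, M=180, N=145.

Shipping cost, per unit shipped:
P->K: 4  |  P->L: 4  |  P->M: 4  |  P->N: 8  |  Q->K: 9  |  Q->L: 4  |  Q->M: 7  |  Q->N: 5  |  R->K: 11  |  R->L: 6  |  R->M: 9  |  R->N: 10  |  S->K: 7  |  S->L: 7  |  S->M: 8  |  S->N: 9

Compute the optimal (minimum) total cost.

A cheapest plan:
  P to M: 120 × 4 = 480
  Q to N: 105 × 5 = 525
  R to L: 20 × 6 = 120
  R to M: 20 × 9 = 180
  S to K: 35 × 7 = 245
  S to M: 40 × 8 = 320
  S to N: 40 × 9 = 360
Total = 480 + 525 + 120 + 180 + 245 + 320 + 360 = 2230.

2230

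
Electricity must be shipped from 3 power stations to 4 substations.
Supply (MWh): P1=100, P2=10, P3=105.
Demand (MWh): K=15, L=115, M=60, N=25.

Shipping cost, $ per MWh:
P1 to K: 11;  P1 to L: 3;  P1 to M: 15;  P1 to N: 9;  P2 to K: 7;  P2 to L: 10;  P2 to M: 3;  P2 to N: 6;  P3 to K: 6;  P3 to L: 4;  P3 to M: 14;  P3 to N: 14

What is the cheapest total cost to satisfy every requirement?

1430

An optimal shipping plan:
  P1–L: 75 MWh
  P1–N: 25 MWh
  P2–M: 10 MWh
  P3–K: 15 MWh
  P3–L: 40 MWh
  P3–M: 50 MWh
Total cost = $1430.
(Supply check: P1 ships 100; P2 ships 10; P3 ships 105.)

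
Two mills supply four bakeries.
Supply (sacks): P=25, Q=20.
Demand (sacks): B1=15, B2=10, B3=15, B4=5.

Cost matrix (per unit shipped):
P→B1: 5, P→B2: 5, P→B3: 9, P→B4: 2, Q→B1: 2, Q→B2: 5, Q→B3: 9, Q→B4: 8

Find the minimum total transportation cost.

One minimum-cost allocation:
  P→B2: 10 × 5 = 50
  P→B3: 10 × 9 = 90
  P→B4: 5 × 2 = 10
  Q→B1: 15 × 2 = 30
  Q→B3: 5 × 9 = 45
Total = 50 + 90 + 10 + 30 + 45 = 225.

225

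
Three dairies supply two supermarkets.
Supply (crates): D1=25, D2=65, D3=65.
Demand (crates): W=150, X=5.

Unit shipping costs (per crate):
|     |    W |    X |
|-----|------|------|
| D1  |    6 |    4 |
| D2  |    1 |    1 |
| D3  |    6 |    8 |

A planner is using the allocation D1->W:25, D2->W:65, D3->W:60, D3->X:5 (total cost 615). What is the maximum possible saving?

Current plan cost = 25·6 + 65·1 + 60·6 + 5·8 = 615.
Optimal plan:
  D1 to W: 20 × 6 = 120
  D1 to X: 5 × 4 = 20
  D2 to W: 65 × 1 = 65
  D3 to W: 65 × 6 = 390
Optimal cost = 595.
Saving = 615 − 595 = 20.

20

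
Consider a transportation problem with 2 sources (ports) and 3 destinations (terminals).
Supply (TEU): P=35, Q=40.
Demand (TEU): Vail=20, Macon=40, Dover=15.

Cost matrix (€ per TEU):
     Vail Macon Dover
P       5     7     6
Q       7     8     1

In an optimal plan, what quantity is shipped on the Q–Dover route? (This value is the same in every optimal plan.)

15

Solving gives:
  P→Vail: 20 × €5 = €100
  P→Macon: 15 × €7 = €105
  Q→Macon: 25 × €8 = €200
  Q→Dover: 15 × €1 = €15
Total cost = €420.
So Q→Dover carries 15 TEU.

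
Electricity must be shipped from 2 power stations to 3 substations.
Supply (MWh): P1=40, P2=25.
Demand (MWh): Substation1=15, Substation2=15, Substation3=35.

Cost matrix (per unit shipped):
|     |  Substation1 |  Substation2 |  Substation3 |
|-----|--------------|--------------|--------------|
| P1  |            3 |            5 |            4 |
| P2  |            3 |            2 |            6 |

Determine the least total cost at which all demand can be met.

One minimum-cost allocation:
  P1→Substation1: 5 × 3 = 15
  P1→Substation3: 35 × 4 = 140
  P2→Substation1: 10 × 3 = 30
  P2→Substation2: 15 × 2 = 30
Total = 15 + 140 + 30 + 30 = 215.

215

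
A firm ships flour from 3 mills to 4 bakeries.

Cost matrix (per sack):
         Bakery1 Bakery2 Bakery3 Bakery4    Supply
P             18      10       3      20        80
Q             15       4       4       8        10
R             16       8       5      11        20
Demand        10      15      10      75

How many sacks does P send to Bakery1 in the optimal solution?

10

Solving gives:
  P to Bakery1: 10 sacks
  P to Bakery2: 15 sacks
  P to Bakery3: 10 sacks
  P to Bakery4: 45 sacks
  Q to Bakery4: 10 sacks
  R to Bakery4: 20 sacks
Total cost = 1560.
So P→Bakery1 carries 10 sacks.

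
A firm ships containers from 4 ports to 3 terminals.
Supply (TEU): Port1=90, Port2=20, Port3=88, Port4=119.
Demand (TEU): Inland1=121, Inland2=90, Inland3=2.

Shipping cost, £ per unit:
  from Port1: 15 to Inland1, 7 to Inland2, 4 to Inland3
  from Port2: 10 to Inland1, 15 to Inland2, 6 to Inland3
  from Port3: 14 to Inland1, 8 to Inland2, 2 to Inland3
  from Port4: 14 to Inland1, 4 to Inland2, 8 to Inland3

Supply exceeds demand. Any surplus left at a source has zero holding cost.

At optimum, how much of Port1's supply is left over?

Minimum-cost shipments:
  Port2–Inland1: 20 × £10 = £200
  Port3–Inland1: 86 × £14 = £1204
  Port3–Inland3: 2 × £2 = £4
  Port4–Inland1: 15 × £14 = £210
  Port4–Inland2: 90 × £4 = £360
Total cost = £1978.
Port1 ships 0 of its 90, leaving 90.

90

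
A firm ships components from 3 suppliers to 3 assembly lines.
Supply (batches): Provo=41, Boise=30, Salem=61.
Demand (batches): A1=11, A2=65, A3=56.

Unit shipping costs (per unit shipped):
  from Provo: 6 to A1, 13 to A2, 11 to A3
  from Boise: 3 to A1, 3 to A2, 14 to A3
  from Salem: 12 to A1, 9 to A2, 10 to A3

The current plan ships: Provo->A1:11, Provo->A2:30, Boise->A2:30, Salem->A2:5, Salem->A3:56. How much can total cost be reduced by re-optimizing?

90

Current plan cost = 11·6 + 30·13 + 30·3 + 5·9 + 56·10 = 1151.
Optimal plan:
  Provo to A1: 11 batches
  Provo to A3: 30 batches
  Boise to A2: 30 batches
  Salem to A2: 35 batches
  Salem to A3: 26 batches
Optimal cost = 1061.
Saving = 1151 − 1061 = 90.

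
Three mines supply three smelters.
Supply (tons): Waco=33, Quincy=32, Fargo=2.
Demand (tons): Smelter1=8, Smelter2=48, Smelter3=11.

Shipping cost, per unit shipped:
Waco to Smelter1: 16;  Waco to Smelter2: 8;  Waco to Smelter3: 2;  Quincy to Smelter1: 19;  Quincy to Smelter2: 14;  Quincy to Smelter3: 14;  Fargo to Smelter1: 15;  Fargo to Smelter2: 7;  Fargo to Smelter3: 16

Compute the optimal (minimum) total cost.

A cheapest plan:
  Waco to Smelter2: 22 tons
  Waco to Smelter3: 11 tons
  Quincy to Smelter1: 8 tons
  Quincy to Smelter2: 24 tons
  Fargo to Smelter2: 2 tons
Total cost = 700.
(Supply check: Waco ships 33; Quincy ships 32; Fargo ships 2.)

700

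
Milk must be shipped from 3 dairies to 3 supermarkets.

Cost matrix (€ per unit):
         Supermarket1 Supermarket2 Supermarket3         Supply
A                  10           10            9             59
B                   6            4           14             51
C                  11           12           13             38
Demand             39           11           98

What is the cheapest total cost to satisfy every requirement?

An optimal shipping plan:
  A–Supermarket3: 59 crates
  B–Supermarket1: 39 crates
  B–Supermarket2: 11 crates
  B–Supermarket3: 1 crates
  C–Supermarket3: 38 crates
Total cost = €1317.
(Supply check: A ships 59; B ships 51; C ships 38.)

1317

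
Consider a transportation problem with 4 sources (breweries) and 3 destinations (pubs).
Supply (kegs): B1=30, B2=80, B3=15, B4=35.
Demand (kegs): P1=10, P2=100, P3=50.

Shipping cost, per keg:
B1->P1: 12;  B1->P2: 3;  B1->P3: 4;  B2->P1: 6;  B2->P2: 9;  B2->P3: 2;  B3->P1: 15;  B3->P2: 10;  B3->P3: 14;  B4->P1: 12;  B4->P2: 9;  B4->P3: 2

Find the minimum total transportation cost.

Optimal allocation:
  B1 to P2: 30 × 3 = 90
  B2 to P1: 10 × 6 = 60
  B2 to P2: 55 × 9 = 495
  B2 to P3: 15 × 2 = 30
  B3 to P2: 15 × 10 = 150
  B4 to P3: 35 × 2 = 70
Total = 90 + 60 + 495 + 30 + 150 + 70 = 895.
(Supply check: B1 ships 30; B2 ships 80; B3 ships 15; B4 ships 35.)

895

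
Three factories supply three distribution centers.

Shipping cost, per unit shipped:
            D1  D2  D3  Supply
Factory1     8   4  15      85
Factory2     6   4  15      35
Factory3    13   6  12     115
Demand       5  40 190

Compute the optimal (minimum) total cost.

Optimal allocation:
  Factory1–D2: 10 pallets
  Factory1–D3: 75 pallets
  Factory2–D1: 5 pallets
  Factory2–D2: 30 pallets
  Factory3–D3: 115 pallets
Total cost = 2695.

2695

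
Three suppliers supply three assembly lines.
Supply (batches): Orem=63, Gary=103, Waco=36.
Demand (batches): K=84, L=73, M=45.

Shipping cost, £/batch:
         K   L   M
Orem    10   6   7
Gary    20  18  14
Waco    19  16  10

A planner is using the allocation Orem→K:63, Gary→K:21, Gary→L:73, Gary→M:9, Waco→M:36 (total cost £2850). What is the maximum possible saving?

126

Current plan cost = 63·10 + 21·20 + 73·18 + 9·14 + 36·10 = £2850.
Optimal plan:
  Orem->L: 63 batches
  Gary->K: 84 batches
  Gary->L: 10 batches
  Gary->M: 9 batches
  Waco->M: 36 batches
Optimal cost = £2724.
Saving = 2850 − 2724 = £126.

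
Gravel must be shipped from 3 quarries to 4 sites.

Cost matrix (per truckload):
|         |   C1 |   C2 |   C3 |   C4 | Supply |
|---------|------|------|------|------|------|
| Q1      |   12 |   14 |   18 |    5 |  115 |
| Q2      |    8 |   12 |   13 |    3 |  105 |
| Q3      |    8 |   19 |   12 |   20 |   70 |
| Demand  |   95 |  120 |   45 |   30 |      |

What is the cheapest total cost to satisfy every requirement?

3060

One minimum-cost allocation:
  Q1->C2: 115 truckloads
  Q2->C1: 70 truckloads
  Q2->C2: 5 truckloads
  Q2->C4: 30 truckloads
  Q3->C1: 25 truckloads
  Q3->C3: 45 truckloads
Total cost = 3060.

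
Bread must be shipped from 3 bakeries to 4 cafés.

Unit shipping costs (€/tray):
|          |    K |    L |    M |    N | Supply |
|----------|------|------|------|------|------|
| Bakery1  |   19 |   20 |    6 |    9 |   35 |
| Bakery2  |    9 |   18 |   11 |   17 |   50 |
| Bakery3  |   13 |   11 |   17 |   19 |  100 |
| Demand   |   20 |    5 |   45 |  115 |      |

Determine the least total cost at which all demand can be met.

Optimal allocation:
  Bakery1->N: 35 × €9 = €315
  Bakery2->K: 5 × €9 = €45
  Bakery2->M: 45 × €11 = €495
  Bakery3->K: 15 × €13 = €195
  Bakery3->L: 5 × €11 = €55
  Bakery3->N: 80 × €19 = €1520
Total = 315 + 45 + 495 + 195 + 55 + 1520 = €2625.

2625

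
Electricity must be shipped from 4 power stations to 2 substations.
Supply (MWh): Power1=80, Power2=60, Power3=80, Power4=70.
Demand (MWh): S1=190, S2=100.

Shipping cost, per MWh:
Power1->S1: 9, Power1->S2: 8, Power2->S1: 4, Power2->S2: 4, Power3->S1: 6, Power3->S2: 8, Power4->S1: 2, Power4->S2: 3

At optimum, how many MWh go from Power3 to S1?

Solving gives:
  Power1 to S2: 80 MWh
  Power2 to S1: 40 MWh
  Power2 to S2: 20 MWh
  Power3 to S1: 80 MWh
  Power4 to S1: 70 MWh
Total cost = 1500.
So Power3→S1 carries 80 MWh.

80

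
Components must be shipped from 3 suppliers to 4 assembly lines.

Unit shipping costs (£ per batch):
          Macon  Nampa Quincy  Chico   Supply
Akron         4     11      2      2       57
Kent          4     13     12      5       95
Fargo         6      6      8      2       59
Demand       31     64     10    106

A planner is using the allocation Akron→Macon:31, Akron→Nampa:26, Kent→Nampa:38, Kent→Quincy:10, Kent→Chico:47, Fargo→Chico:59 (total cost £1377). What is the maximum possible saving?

Current plan cost = 31·4 + 26·11 + 38·13 + 10·12 + 47·5 + 59·2 = £1377.
Optimal plan:
  Akron->Quincy: 10 batches
  Akron->Chico: 47 batches
  Kent->Macon: 31 batches
  Kent->Nampa: 5 batches
  Kent->Chico: 59 batches
  Fargo->Nampa: 59 batches
Optimal cost = £952.
Saving = 1377 − 952 = £425.

425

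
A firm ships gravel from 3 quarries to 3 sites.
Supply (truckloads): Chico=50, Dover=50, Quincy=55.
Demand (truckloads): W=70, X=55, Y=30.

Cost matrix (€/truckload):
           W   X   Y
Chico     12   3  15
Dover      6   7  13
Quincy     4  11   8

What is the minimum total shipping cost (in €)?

An optimal shipping plan:
  Chico–X: 50 × €3 = €150
  Dover–W: 45 × €6 = €270
  Dover–X: 5 × €7 = €35
  Quincy–W: 25 × €4 = €100
  Quincy–Y: 30 × €8 = €240
Total = 150 + 270 + 35 + 100 + 240 = €795.

795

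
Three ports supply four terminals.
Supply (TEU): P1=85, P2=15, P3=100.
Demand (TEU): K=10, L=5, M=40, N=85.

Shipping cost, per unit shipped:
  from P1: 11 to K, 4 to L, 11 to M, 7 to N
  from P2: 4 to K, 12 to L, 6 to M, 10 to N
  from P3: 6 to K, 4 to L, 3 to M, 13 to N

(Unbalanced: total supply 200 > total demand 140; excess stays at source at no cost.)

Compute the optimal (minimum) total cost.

775

A cheapest plan:
  P1–N: 85 × 7 = 595
  P2–K: 10 × 4 = 40
  P3–L: 5 × 4 = 20
  P3–M: 40 × 3 = 120
Total = 595 + 40 + 20 + 120 = 775.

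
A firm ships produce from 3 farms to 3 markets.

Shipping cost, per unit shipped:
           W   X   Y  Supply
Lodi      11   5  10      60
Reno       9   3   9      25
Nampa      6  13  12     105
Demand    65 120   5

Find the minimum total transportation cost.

1280

One minimum-cost allocation:
  Lodi→X: 60 × 5 = 300
  Reno→X: 25 × 3 = 75
  Nampa→W: 65 × 6 = 390
  Nampa→X: 35 × 13 = 455
  Nampa→Y: 5 × 12 = 60
Total = 300 + 75 + 390 + 455 + 60 = 1280.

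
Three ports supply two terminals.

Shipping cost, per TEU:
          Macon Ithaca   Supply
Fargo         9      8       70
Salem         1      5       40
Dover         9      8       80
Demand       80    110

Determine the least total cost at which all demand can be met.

1280

One minimum-cost allocation:
  Fargo to Macon: 40 × 9 = 360
  Fargo to Ithaca: 30 × 8 = 240
  Salem to Macon: 40 × 1 = 40
  Dover to Ithaca: 80 × 8 = 640
Total = 360 + 240 + 40 + 640 = 1280.
(Supply check: Fargo ships 70; Salem ships 40; Dover ships 80.)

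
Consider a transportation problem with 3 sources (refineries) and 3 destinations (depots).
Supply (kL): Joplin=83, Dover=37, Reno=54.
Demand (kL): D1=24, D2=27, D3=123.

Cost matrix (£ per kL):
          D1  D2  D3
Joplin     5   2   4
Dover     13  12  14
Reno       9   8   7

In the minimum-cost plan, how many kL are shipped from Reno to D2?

The minimum-cost plan:
  Joplin→D2: 14 × £2 = £28
  Joplin→D3: 69 × £4 = £276
  Dover→D1: 24 × £13 = £312
  Dover→D2: 13 × £12 = £156
  Reno→D3: 54 × £7 = £378
Total cost = £1150.
The route Reno→D2 is not used.

0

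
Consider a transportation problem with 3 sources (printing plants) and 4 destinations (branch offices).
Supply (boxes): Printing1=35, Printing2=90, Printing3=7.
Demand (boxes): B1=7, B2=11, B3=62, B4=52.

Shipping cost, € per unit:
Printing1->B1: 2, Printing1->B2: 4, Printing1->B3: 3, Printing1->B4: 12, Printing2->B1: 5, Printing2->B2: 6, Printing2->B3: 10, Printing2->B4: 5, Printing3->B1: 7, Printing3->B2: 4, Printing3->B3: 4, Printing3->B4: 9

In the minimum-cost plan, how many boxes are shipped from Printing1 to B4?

0

The minimum-cost plan:
  Printing1→B3: 35 × €3 = €105
  Printing2→B1: 7 × €5 = €35
  Printing2→B2: 11 × €6 = €66
  Printing2→B3: 20 × €10 = €200
  Printing2→B4: 52 × €5 = €260
  Printing3→B3: 7 × €4 = €28
Total cost = €694.
The route Printing1→B4 is not used.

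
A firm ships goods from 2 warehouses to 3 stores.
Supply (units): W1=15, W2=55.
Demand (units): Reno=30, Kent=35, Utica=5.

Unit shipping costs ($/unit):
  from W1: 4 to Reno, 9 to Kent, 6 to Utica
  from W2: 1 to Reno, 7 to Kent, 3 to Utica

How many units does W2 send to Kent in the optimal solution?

20

Solving gives:
  W1 to Kent: 15 × $9 = $135
  W2 to Reno: 30 × $1 = $30
  W2 to Kent: 20 × $7 = $140
  W2 to Utica: 5 × $3 = $15
Total cost = $320.
So W2→Kent carries 20 units.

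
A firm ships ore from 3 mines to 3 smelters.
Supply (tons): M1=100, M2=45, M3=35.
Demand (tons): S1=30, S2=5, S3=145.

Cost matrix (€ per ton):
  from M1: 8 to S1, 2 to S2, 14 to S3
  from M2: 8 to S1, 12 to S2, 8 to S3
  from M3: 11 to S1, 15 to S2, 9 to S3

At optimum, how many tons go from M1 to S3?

The minimum-cost plan:
  M1–S1: 30 × €8 = €240
  M1–S2: 5 × €2 = €10
  M1–S3: 65 × €14 = €910
  M2–S3: 45 × €8 = €360
  M3–S3: 35 × €9 = €315
Total cost = €1835.
So M1→S3 carries 65 tons.

65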